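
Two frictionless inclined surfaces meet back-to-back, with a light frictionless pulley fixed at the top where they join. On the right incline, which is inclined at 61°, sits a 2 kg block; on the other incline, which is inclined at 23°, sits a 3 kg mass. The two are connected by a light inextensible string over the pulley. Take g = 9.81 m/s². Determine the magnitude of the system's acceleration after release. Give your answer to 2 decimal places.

1.13 m/s²

Resolve each weight along its own incline: the 2 kg mass has component 2 × 9.81 × sin 61° = 17.160 N down its slope, and the 3 kg mass has 3 × 9.81 × sin 23° = 11.499 N down its slope.
The 2 kg side's 17.160 N exceeds the other side's 11.499 N, so that mass slides down and the 3 kg mass slides up. Taking that direction as positive, Newton's second law for the whole system gives 17.160 − 11.499 = (2 + 3) a, so a = 5.661 / 5 = 1.1322 m/s².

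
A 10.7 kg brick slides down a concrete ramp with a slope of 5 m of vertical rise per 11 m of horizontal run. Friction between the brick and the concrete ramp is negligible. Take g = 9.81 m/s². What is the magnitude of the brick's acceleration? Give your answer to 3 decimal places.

Resolving the weight along the incline: the component pulling the brick down the slope is mg sin 24.44° = 10.7 × 9.81 × 0.4138 = 43.435 N, and the normal force is N = mg cos 24.44° = 10.7 × 9.81 × 0.9104 = 95.562 N.
With no friction the net force along the incline is 43.435 N, so a = g sin 24.44° = 43.435 / 10.7 = 4.0593 m/s².

4.059 m/s²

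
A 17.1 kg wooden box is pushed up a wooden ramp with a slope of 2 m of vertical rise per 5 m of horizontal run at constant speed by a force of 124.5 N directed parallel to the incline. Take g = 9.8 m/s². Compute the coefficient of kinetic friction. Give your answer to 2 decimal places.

0.40

At constant speed ΣF = 0 along the incline. The applied 124.5 N acts up the slope; the weight component mg sin 21.80° = 62.238 N and kinetic friction μN both act down the slope.
So 124.5 = 62.238 + μ × 155.594, giving μ = (124.5 − 62.238) / 155.594 = 0.4002.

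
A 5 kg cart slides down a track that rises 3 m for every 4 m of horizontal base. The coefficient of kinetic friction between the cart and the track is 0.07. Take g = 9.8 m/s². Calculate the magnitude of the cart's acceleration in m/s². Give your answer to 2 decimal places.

Resolving the weight along the incline: the component pulling the cart down the slope is mg sin 36.87° = 5 × 9.8 × 0.6000 = 29.400 N, and the normal force is N = mg cos 36.87° = 5 × 9.8 × 0.8000 = 39.200 N.
Kinetic friction acts up the slope with magnitude f = μN = 0.07 × 39.200 = 2.744 N.
Net force along the incline is 29.400 − 2.744 = 26.656 N, so a = 26.656 / 5 = 5.3312 m/s².

5.33 m/s²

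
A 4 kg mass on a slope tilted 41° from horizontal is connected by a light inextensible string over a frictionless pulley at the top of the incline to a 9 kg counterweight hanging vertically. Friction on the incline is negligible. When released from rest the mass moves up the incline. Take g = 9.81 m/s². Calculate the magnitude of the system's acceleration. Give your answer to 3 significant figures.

For the mass on the incline: the weight component along the slope is m₁g sin 41° = 4 × 9.81 × 0.6561 = 25.745 N and the normal force is N = m₁g cos 41° = 29.615 N.
Newton's second law for the mass (up-slope positive): T − 25.745 = 4 a. For the hanging counterweight (downward positive): 9 × 9.81 − T = 9 a.
Adding the two equations eliminates T: 62.545 = 13 a, so a = 4.8112 m/s².

4.81 m/s²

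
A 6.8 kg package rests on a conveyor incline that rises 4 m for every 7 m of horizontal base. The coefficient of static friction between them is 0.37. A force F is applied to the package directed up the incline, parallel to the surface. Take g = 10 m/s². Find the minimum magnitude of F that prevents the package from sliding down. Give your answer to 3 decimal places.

11.892 N

The normal force is N = mg cos 29.74° = 59.041 N. With F at its minimum the package is on the verge of sliding down, so static friction is at its maximum μ_s N = 0.37 × 59.041 = 21.845 N and acts up the slope.
Equilibrium along the incline: F + μ_s N = mg sin 29.74°, so F = 33.737 − 21.845 = 11.892 N.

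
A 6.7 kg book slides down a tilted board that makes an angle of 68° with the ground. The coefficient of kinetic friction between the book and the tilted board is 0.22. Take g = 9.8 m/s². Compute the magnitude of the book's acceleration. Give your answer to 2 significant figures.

Resolving the weight along the incline: the component pulling the book down the slope is mg sin 68° = 6.7 × 9.8 × 0.9272 = 60.880 N, and the normal force is N = mg cos 68° = 6.7 × 9.8 × 0.3746 = 24.596 N.
Kinetic friction acts up the slope with magnitude f = μN = 0.22 × 24.596 = 5.411 N.
Net force along the incline is 60.880 − 5.411 = 55.469 N, so a = 55.469 / 6.7 = 8.2790 m/s².

8.3 m/s²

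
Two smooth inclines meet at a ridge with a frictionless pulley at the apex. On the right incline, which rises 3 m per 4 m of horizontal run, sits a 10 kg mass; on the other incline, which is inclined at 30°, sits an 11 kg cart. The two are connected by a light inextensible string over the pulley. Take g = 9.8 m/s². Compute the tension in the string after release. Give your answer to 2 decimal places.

Resolve each weight along its own incline: the 10 kg mass has component 10 × 9.8 × sin 36.87° = 58.800 N down its slope, and the 11 kg mass has 11 × 9.8 × sin 30° = 53.900 N down its slope.
The 10 kg side's 58.800 N exceeds the other side's 53.900 N, so that mass slides down and the 11 kg mass slides up. Taking that direction as positive, Newton's second law for the whole system gives 58.800 − 53.900 = (10 + 11) a, so a = 4.900 / 21 = 0.2333 m/s².
For the 11 kg mass (up-slope positive): T − 53.900 = 11 × 0.2333, so T = 56.466 N.

56.47 N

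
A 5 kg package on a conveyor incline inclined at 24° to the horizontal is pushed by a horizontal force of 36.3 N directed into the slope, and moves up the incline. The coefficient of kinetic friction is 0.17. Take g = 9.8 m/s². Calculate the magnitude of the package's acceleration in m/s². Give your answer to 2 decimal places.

The horizontal push has components F cos 24° = 36.3 × 0.9135 = 33.160 N up the incline and F sin 24° = 36.3 × 0.4067 = 14.763 N pressing into the surface.
The normal force is therefore N = mg cos 24° + F sin 24° = 44.761 + 14.763 = 59.524 N, and kinetic friction down the slope is μN = 0.17 × 59.524 = 10.119 N.
Along the incline: F cos 24° − mg sin 24° − μN = ma, so 33.160 − 19.928 − 10.119 = 5 a, giving a = 0.6226 m/s².

0.62 m/s²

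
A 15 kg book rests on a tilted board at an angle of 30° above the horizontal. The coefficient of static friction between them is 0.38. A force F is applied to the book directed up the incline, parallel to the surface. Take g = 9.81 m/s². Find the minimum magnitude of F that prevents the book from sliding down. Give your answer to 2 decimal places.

25.15 N

The normal force is N = mg cos 30° = 127.436 N. With F at its minimum the book is on the verge of sliding down, so static friction is at its maximum μ_s N = 0.38 × 127.436 = 48.426 N and acts up the slope.
Equilibrium along the incline: F + μ_s N = mg sin 30°, so F = 73.575 − 48.426 = 25.149 N.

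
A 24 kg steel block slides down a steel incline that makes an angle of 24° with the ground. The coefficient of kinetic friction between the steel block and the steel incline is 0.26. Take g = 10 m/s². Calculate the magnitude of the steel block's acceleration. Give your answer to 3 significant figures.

Resolving the weight along the incline: the component pulling the steel block down the slope is mg sin 24° = 24 × 10 × 0.4067 = 97.608 N, and the normal force is N = mg cos 24° = 24 × 10 × 0.9135 = 219.240 N.
Kinetic friction acts up the slope with magnitude f = μN = 0.26 × 219.240 = 57.002 N.
Net force along the incline is 97.608 − 57.002 = 40.606 N, so a = 40.606 / 24 = 1.6919 m/s².

1.69 m/s²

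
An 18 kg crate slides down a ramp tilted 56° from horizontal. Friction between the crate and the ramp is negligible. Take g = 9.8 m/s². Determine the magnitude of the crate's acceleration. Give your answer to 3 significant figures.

Resolving the weight along the incline: the component pulling the crate down the slope is mg sin 56° = 18 × 9.8 × 0.8290 = 146.236 N, and the normal force is N = mg cos 56° = 18 × 9.8 × 0.5592 = 98.643 N.
With no friction the net force along the incline is 146.236 N, so a = g sin 56° = 146.236 / 18 = 8.1242 m/s².

8.12 m/s²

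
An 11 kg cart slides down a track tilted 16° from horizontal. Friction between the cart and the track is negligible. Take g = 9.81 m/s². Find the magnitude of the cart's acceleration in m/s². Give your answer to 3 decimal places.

2.704 m/s²

Resolving the weight along the incline: the component pulling the cart down the slope is mg sin 16° = 11 × 9.81 × 0.2756 = 29.740 N, and the normal force is N = mg cos 16° = 11 × 9.81 × 0.9613 = 103.734 N.
With no friction the net force along the incline is 29.740 N, so a = g sin 16° = 29.740 / 11 = 2.7036 m/s².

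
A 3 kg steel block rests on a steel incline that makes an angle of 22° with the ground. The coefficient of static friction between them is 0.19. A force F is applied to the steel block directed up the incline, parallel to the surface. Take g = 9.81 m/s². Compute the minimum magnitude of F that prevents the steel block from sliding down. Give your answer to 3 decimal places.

The normal force is N = mg cos 22° = 27.287 N. With F at its minimum the steel block is on the verge of sliding down, so static friction is at its maximum μ_s N = 0.19 × 27.287 = 5.185 N and acts up the slope.
Equilibrium along the incline: F + μ_s N = mg sin 22°, so F = 11.025 − 5.185 = 5.840 N.

5.840 N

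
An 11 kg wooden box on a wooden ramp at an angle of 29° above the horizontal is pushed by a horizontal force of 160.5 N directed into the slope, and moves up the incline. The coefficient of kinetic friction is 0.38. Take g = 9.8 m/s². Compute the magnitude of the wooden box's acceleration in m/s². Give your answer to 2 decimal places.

2.07 m/s²

The horizontal push has components F cos 29° = 160.5 × 0.8746 = 140.373 N up the incline and F sin 29° = 160.5 × 0.4848 = 77.810 N pressing into the surface.
The normal force is therefore N = mg cos 29° + F sin 29° = 94.282 + 77.810 = 172.092 N, and kinetic friction down the slope is μN = 0.38 × 172.092 = 65.395 N.
Along the incline: F cos 29° − mg sin 29° − μN = ma, so 140.373 − 52.261 − 65.395 = 11 a, giving a = 2.0652 m/s².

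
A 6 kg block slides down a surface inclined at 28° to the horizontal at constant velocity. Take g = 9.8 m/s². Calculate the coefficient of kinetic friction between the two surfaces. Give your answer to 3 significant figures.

0.532

At constant velocity the net force along the incline is zero: mg sin 28° = μ mg cos 28°.
So μ = tan 28° = 0.4695 / 0.8829 = 0.5318.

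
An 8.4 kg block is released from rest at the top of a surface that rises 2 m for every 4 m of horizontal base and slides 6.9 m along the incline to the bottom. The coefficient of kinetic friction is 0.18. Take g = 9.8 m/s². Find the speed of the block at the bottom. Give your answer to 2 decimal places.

The weight component along the incline is mg sin 26.57° = 36.815 N and the normal force is N = mg cos 26.57° = 73.629 N.
Friction up the slope is f = μN = 0.18 × 73.629 = 13.253 N, so the net downslope force is 36.815 − 13.253 = 23.562 N and a = 23.562 / 8.4 = 2.8050 m/s².
Starting from rest over a distance of 6.9 m, v² = 2aL = 2 × 2.8050 × 6.9 = 38.7090, so v = 6.2217 m/s.

6.22 m/s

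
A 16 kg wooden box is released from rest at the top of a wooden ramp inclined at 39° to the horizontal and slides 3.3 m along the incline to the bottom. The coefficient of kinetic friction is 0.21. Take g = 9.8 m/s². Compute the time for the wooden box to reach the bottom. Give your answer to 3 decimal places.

1.202 s

The weight component along the incline is mg sin 39° = 98.677 N and the normal force is N = mg cos 39° = 121.856 N.
Friction up the slope is f = μN = 0.21 × 121.856 = 25.590 N, so the net downslope force is 98.677 − 25.590 = 73.087 N and a = 73.087 / 16 = 4.5679 m/s².
Starting from rest, L = ½at², so t = √(2L/a) = √(2 × 3.3 / 4.5679) = 1.2020 s.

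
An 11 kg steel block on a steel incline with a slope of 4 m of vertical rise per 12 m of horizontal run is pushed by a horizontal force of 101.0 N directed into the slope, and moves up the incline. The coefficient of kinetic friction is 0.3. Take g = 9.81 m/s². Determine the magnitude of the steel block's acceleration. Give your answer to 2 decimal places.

1.95 m/s²

The horizontal push has components F cos 18.43° = 101.0 × 0.9487 = 95.819 N up the incline and F sin 18.43° = 101.0 × 0.3162 = 31.936 N pressing into the surface.
The normal force is therefore N = mg cos 18.43° + F sin 18.43° = 102.374 + 31.936 = 134.310 N, and kinetic friction down the slope is μN = 0.3 × 134.310 = 40.293 N.
Along the incline: F cos 18.43° − mg sin 18.43° − μN = ma, so 95.819 − 34.121 − 40.293 = 11 a, giving a = 1.9459 m/s².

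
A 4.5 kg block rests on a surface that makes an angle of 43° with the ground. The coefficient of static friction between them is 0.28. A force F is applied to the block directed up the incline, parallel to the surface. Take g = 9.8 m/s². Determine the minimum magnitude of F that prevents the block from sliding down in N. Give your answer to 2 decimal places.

The normal force is N = mg cos 43° = 32.253 N. With F at its minimum the block is on the verge of sliding down, so static friction is at its maximum μ_s N = 0.28 × 32.253 = 9.031 N and acts up the slope.
Equilibrium along the incline: F + μ_s N = mg sin 43°, so F = 30.076 − 9.031 = 21.045 N.

21.05 N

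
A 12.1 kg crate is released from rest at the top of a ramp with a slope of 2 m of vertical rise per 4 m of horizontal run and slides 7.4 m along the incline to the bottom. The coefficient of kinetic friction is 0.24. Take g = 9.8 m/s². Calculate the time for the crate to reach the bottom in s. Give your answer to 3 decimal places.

The weight component along the incline is mg sin 26.57° = 53.031 N and the normal force is N = mg cos 26.57° = 106.061 N.
Friction up the slope is f = μN = 0.24 × 106.061 = 25.455 N, so the net downslope force is 53.031 − 25.455 = 27.576 N and a = 27.576 / 12.1 = 2.2790 m/s².
Starting from rest, L = ½at², so t = √(2L/a) = √(2 × 7.4 / 2.2790) = 2.5483 s.

2.548 s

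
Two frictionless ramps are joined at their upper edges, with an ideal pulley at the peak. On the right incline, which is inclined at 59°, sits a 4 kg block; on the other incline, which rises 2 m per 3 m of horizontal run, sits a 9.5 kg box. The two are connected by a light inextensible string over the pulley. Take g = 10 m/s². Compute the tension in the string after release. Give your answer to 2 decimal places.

Resolve each weight along its own incline: the 4 kg mass has component 4 × 10 × sin 59° = 34.287 N down its slope, and the 9.5 kg mass has 9.5 × 10 × sin 33.69° = 52.697 N down its slope.
The 9.5 kg side's 52.697 N exceeds the other side's 34.287 N, so that mass slides down and the 4 kg mass slides up. Taking that direction as positive, Newton's second law for the whole system gives 52.697 − 34.287 = (4 + 9.5) a, so a = 18.410 / 13.5 = 1.3637 m/s².
For the 4 kg mass (up-slope positive): T − 34.287 = 4 × 1.3637, so T = 39.742 N.

39.74 N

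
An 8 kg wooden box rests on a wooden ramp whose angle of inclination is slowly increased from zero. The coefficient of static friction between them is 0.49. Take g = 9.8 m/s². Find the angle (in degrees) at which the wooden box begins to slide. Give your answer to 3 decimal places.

At the threshold of sliding, static friction is at its maximum μ_s N and exactly balances the weight component along the incline: mg sin θ = μ_s mg cos θ.
Hence tan θ = μ_s = 0.49, so θ = arctan(0.49) = 26.1049°.

26.105°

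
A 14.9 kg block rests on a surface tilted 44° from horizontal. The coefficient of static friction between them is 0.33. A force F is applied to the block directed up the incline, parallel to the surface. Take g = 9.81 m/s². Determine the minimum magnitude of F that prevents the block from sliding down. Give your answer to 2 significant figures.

67 N

The normal force is N = mg cos 44° = 105.145 N. With F at its minimum the block is on the verge of sliding down, so static friction is at its maximum μ_s N = 0.33 × 105.145 = 34.698 N and acts up the slope.
Equilibrium along the incline: F + μ_s N = mg sin 44°, so F = 101.538 − 34.698 = 66.840 N.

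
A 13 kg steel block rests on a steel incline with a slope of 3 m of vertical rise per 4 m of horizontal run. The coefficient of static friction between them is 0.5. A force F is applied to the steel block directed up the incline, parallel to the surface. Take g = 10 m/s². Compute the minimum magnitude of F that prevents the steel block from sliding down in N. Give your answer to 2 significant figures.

26 N

The normal force is N = mg cos 36.87° = 104.000 N. With F at its minimum the steel block is on the verge of sliding down, so static friction is at its maximum μ_s N = 0.5 × 104.000 = 52.000 N and acts up the slope.
Equilibrium along the incline: F + μ_s N = mg sin 36.87°, so F = 78.000 − 52.000 = 26.000 N.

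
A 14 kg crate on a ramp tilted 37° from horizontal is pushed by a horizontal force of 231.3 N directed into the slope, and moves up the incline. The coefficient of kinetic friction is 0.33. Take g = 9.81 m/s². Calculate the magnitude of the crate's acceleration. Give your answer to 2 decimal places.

The horizontal push has components F cos 37° = 231.3 × 0.7986 = 184.716 N up the incline and F sin 37° = 231.3 × 0.6018 = 139.196 N pressing into the surface.
The normal force is therefore N = mg cos 37° + F sin 37° = 109.680 + 139.196 = 248.876 N, and kinetic friction down the slope is μN = 0.33 × 248.876 = 82.129 N.
Along the incline: F cos 37° − mg sin 37° − μN = ma, so 184.716 − 82.651 − 82.129 = 14 a, giving a = 1.4240 m/s².

1.42 m/s²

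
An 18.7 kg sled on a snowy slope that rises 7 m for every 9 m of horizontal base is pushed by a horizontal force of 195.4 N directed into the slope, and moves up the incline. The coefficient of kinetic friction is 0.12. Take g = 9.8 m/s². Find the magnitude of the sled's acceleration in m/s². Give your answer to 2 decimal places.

0.53 m/s²

The horizontal push has components F cos 37.87° = 195.4 × 0.7894 = 154.249 N up the incline and F sin 37.87° = 195.4 × 0.6139 = 119.956 N pressing into the surface.
The normal force is therefore N = mg cos 37.87° + F sin 37.87° = 144.665 + 119.956 = 264.621 N, and kinetic friction down the slope is μN = 0.12 × 264.621 = 31.755 N.
Along the incline: F cos 37.87° − mg sin 37.87° − μN = ma, so 154.249 − 112.503 − 31.755 = 18.7 a, giving a = 0.5343 m/s².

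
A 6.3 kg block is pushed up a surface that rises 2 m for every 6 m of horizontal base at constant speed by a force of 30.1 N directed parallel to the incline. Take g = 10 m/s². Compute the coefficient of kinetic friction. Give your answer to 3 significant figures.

0.170

At constant speed ΣF = 0 along the incline. The applied 30.1 N acts up the slope; the weight component mg sin 18.43° = 19.922 N and kinetic friction μN both act down the slope.
So 30.1 = 19.922 + μ × 59.767, giving μ = (30.1 − 19.922) / 59.767 = 0.1703.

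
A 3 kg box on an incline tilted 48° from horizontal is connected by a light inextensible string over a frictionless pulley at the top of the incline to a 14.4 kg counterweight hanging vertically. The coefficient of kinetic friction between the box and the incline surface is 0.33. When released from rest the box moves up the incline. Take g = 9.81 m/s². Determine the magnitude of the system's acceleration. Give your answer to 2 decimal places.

6.49 m/s²

For the box on the incline: the weight component along the slope is m₁g sin 48° = 3 × 9.81 × 0.7431 = 21.869 N and the normal force is N = m₁g cos 48° = 19.693 N.
Kinetic friction opposes the box's motion up the incline: f = μN = 0.33 × 19.693 = 6.499 N acting down the slope.
Newton's second law for the box (up-slope positive): T − 21.869 − 6.499 = 3 a. For the hanging counterweight (downward positive): 14.4 × 9.81 − T = 14.4 a.
Adding the two equations eliminates T: 112.896 = 17.4 a, so a = 6.4883 m/s².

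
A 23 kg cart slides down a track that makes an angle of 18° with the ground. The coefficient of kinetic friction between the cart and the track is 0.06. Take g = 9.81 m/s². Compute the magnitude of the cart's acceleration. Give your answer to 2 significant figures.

Resolving the weight along the incline: the component pulling the cart down the slope is mg sin 18° = 23 × 9.81 × 0.3090 = 69.720 N, and the normal force is N = mg cos 18° = 23 × 9.81 × 0.9511 = 214.597 N.
Kinetic friction acts up the slope with magnitude f = μN = 0.06 × 214.597 = 12.876 N.
Net force along the incline is 69.720 − 12.876 = 56.844 N, so a = 56.844 / 23 = 2.4715 m/s².

2.5 m/s²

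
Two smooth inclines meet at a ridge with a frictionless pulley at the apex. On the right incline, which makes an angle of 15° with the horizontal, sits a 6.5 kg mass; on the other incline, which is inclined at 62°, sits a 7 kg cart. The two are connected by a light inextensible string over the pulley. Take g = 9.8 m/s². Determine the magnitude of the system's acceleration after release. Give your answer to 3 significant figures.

3.27 m/s²

Resolve each weight along its own incline: the 6.5 kg mass has component 6.5 × 9.8 × sin 15° = 16.487 N down its slope, and the 7 kg mass has 7 × 9.8 × sin 62° = 60.570 N down its slope.
The 7 kg side's 60.570 N exceeds the other side's 16.487 N, so that mass slides down and the 6.5 kg mass slides up. Taking that direction as positive, Newton's second law for the whole system gives 60.570 − 16.487 = (6.5 + 7) a, so a = 44.083 / 13.5 = 3.2654 m/s².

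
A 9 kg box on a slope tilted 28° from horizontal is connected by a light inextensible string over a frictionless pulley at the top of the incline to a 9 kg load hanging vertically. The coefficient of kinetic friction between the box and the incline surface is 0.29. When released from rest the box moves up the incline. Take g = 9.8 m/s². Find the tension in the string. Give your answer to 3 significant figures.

76.1 N

For the box on the incline: the weight component along the slope is m₁g sin 28° = 9 × 9.8 × 0.4695 = 41.410 N and the normal force is N = m₁g cos 28° = 77.876 N.
Kinetic friction opposes the box's motion up the incline: f = μN = 0.29 × 77.876 = 22.584 N acting down the slope.
Newton's second law for the box (up-slope positive): T − 41.410 − 22.584 = 9 a. For the hanging load (downward positive): 9 × 9.8 − T = 9 a.
Adding the two equations eliminates T: 24.206 = 18 a, so a = 1.3448 m/s².
Then from the hanging load's equation, T = 9 × (9.8 − 1.3448) = 76.097 N.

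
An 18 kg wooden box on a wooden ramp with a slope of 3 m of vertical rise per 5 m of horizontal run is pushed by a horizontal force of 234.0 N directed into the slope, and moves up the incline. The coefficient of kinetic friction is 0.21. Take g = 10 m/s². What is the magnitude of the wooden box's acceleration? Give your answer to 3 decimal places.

2.797 m/s²

The horizontal push has components F cos 30.96° = 234.0 × 0.8575 = 200.655 N up the incline and F sin 30.96° = 234.0 × 0.5145 = 120.393 N pressing into the surface.
The normal force is therefore N = mg cos 30.96° + F sin 30.96° = 154.350 + 120.393 = 274.743 N, and kinetic friction down the slope is μN = 0.21 × 274.743 = 57.696 N.
Along the incline: F cos 30.96° − mg sin 30.96° − μN = ma, so 200.655 − 92.610 − 57.696 = 18 a, giving a = 2.7972 m/s².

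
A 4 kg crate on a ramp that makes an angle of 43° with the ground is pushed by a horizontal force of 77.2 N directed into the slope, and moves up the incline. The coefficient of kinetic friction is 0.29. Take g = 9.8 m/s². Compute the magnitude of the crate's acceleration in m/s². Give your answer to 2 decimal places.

1.54 m/s²

The horizontal push has components F cos 43° = 77.2 × 0.7314 = 56.464 N up the incline and F sin 43° = 77.2 × 0.6820 = 52.650 N pressing into the surface.
The normal force is therefore N = mg cos 43° + F sin 43° = 28.671 + 52.650 = 81.321 N, and kinetic friction down the slope is μN = 0.29 × 81.321 = 23.583 N.
Along the incline: F cos 43° − mg sin 43° − μN = ma, so 56.464 − 26.734 − 23.583 = 4 a, giving a = 1.5367 m/s².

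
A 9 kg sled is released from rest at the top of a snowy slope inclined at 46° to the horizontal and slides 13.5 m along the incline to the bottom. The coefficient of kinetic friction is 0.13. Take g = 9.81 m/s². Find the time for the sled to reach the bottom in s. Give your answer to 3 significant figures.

The weight component along the incline is mg sin 46° = 63.511 N and the normal force is N = mg cos 46° = 61.331 N.
Friction up the slope is f = μN = 0.13 × 61.331 = 7.973 N, so the net downslope force is 63.511 − 7.973 = 55.538 N and a = 55.538 / 9 = 6.1709 m/s².
Starting from rest, L = ½at², so t = √(2L/a) = √(2 × 13.5 / 6.1709) = 2.0917 s.

2.09 s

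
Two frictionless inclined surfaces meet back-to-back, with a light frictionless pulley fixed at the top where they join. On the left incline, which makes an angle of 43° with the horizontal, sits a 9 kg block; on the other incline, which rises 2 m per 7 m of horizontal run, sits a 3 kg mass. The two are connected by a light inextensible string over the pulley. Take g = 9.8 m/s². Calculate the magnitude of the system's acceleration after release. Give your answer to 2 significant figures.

Resolve each weight along its own incline: the 9 kg mass has component 9 × 9.8 × sin 43° = 60.152 N down its slope, and the 3 kg mass has 3 × 9.8 × sin 15.95° = 8.077 N down its slope.
The 9 kg side's 60.152 N exceeds the other side's 8.077 N, so that mass slides down and the 3 kg mass slides up. Taking that direction as positive, Newton's second law for the whole system gives 60.152 − 8.077 = (9 + 3) a, so a = 52.075 / 12 = 4.3396 m/s².

4.3 m/s²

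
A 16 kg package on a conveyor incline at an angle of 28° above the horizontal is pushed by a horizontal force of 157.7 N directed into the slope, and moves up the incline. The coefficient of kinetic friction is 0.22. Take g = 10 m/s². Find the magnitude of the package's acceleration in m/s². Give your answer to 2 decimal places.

The horizontal push has components F cos 28° = 157.7 × 0.8829 = 139.233 N up the incline and F sin 28° = 157.7 × 0.4695 = 74.040 N pressing into the surface.
The normal force is therefore N = mg cos 28° + F sin 28° = 141.264 + 74.040 = 215.304 N, and kinetic friction down the slope is μN = 0.22 × 215.304 = 47.367 N.
Along the incline: F cos 28° − mg sin 28° − μN = ma, so 139.233 − 75.120 − 47.367 = 16 a, giving a = 1.0466 m/s².

1.05 m/s²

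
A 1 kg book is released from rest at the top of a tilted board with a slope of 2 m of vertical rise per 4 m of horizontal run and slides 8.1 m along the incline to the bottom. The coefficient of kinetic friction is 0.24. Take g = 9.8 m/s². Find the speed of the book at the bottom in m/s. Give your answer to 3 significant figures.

6.08 m/s

The weight component along the incline is mg sin 26.57° = 4.383 N and the normal force is N = mg cos 26.57° = 8.765 N.
Friction up the slope is f = μN = 0.24 × 8.765 = 2.104 N, so the net downslope force is 4.383 − 2.104 = 2.279 N and a = 2.279 / 1 = 2.2790 m/s².
Starting from rest over a distance of 8.1 m, v² = 2aL = 2 × 2.2790 × 8.1 = 36.9198, so v = 6.0762 m/s.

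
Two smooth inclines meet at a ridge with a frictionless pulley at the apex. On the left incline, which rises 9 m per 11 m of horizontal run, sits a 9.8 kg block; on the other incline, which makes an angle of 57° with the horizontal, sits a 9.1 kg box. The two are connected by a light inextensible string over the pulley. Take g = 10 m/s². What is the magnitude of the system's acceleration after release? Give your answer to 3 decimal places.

0.755 m/s²

Resolve each weight along its own incline: the 9.8 kg mass has component 9.8 × 10 × sin 39.29° = 62.057 N down its slope, and the 9.1 kg mass has 9.1 × 10 × sin 57° = 76.319 N down its slope.
The 9.1 kg side's 76.319 N exceeds the other side's 62.057 N, so that mass slides down and the 9.8 kg mass slides up. Taking that direction as positive, Newton's second law for the whole system gives 76.319 − 62.057 = (9.8 + 9.1) a, so a = 14.262 / 18.9 = 0.7546 m/s².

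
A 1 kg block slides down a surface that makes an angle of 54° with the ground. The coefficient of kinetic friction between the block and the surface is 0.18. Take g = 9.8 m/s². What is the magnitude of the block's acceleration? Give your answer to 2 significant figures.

Resolving the weight along the incline: the component pulling the block down the slope is mg sin 54° = 1 × 9.8 × 0.8090 = 7.928 N, and the normal force is N = mg cos 54° = 1 × 9.8 × 0.5878 = 5.760 N.
Kinetic friction acts up the slope with magnitude f = μN = 0.18 × 5.760 = 1.037 N.
Net force along the incline is 7.928 − 1.037 = 6.891 N, so a = 6.891 / 1 = 6.8910 m/s².

6.9 m/s²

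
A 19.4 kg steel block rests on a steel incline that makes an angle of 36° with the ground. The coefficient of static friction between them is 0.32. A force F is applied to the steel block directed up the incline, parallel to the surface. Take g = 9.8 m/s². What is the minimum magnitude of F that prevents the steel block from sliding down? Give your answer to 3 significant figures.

The normal force is N = mg cos 36° = 153.810 N. With F at its minimum the steel block is on the verge of sliding down, so static friction is at its maximum μ_s N = 0.32 × 153.810 = 49.219 N and acts up the slope.
Equilibrium along the incline: F + μ_s N = mg sin 36°, so F = 111.750 − 49.219 = 62.531 N.

62.5 N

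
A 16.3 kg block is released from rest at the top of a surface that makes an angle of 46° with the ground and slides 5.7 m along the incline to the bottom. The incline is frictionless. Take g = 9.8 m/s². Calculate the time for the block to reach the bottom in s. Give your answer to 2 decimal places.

The weight component along the incline is mg sin 46° = 114.907 N and the normal force is N = mg cos 46° = 110.965 N.
With no friction, a = g sin 46° = 7.0495 m/s².
Starting from rest, L = ½at², so t = √(2L/a) = √(2 × 5.7 / 7.0495) = 1.2717 s.

1.27 s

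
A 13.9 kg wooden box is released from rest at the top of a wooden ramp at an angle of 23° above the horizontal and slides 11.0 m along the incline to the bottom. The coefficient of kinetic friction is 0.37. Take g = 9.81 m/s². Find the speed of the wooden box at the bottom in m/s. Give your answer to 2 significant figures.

The weight component along the incline is mg sin 23° = 53.280 N and the normal force is N = mg cos 23° = 125.519 N.
Friction up the slope is f = μN = 0.37 × 125.519 = 46.442 N, so the net downslope force is 53.280 − 46.442 = 6.838 N and a = 6.838 / 13.9 = 0.4919 m/s².
Starting from rest over a distance of 11.0 m, v² = 2aL = 2 × 0.4919 × 11.0 = 10.8218, so v = 3.2897 m/s.

3.3 m/s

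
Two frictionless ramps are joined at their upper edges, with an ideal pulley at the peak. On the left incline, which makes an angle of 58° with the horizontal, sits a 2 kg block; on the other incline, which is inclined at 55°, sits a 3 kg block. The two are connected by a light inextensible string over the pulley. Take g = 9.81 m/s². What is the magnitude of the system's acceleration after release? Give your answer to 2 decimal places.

Resolve each weight along its own incline: the 2 kg mass has component 2 × 9.81 × sin 58° = 16.639 N down its slope, and the 3 kg mass has 3 × 9.81 × sin 55° = 24.108 N down its slope.
The 3 kg side's 24.108 N exceeds the other side's 16.639 N, so that mass slides down and the 2 kg mass slides up. Taking that direction as positive, Newton's second law for the whole system gives 24.108 − 16.639 = (2 + 3) a, so a = 7.469 / 5 = 1.4938 m/s².

1.49 m/s²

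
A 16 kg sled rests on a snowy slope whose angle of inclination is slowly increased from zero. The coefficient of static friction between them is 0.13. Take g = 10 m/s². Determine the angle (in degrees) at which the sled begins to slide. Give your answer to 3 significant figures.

At the threshold of sliding, static friction is at its maximum μ_s N and exactly balances the weight component along the incline: mg sin θ = μ_s mg cos θ.
Hence tan θ = μ_s = 0.13, so θ = arctan(0.13) = 7.4069°.

7.41°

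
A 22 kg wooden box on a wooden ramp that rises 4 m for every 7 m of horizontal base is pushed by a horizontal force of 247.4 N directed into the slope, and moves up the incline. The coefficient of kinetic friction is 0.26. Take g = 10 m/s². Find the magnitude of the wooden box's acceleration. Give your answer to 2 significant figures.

The horizontal push has components F cos 29.74° = 247.4 × 0.8682 = 214.793 N up the incline and F sin 29.74° = 247.4 × 0.4961 = 122.735 N pressing into the surface.
The normal force is therefore N = mg cos 29.74° + F sin 29.74° = 191.004 + 122.735 = 313.739 N, and kinetic friction down the slope is μN = 0.26 × 313.739 = 81.572 N.
Along the incline: F cos 29.74° − mg sin 29.74° − μN = ma, so 214.793 − 109.142 − 81.572 = 22 a, giving a = 1.0945 m/s².

1.1 m/s²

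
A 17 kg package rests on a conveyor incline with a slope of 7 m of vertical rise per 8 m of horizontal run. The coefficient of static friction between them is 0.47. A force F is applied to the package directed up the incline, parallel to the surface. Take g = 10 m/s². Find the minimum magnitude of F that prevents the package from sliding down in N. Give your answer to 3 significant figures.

51.8 N

The normal force is N = mg cos 41.19° = 127.938 N. With F at its minimum the package is on the verge of sliding down, so static friction is at its maximum μ_s N = 0.47 × 127.938 = 60.131 N and acts up the slope.
Equilibrium along the incline: F + μ_s N = mg sin 41.19°, so F = 111.946 − 60.131 = 51.815 N.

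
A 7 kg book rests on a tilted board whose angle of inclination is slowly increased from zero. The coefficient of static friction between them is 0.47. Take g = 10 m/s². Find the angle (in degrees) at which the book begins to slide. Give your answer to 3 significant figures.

25.2°

At the threshold of sliding, static friction is at its maximum μ_s N and exactly balances the weight component along the incline: mg sin θ = μ_s mg cos θ.
Hence tan θ = μ_s = 0.47, so θ = arctan(0.47) = 25.1735°.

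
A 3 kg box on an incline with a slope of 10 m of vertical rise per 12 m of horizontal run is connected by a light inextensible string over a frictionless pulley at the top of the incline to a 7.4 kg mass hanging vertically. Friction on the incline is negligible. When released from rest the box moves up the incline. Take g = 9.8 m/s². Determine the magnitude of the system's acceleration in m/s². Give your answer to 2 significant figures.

5.2 m/s²

For the box on the incline: the weight component along the slope is m₁g sin 39.81° = 3 × 9.8 × 0.6402 = 18.822 N and the normal force is N = m₁g cos 39.81° = 22.586 N.
Newton's second law for the box (up-slope positive): T − 18.822 = 3 a. For the hanging mass (downward positive): 7.4 × 9.8 − T = 7.4 a.
Adding the two equations eliminates T: 53.698 = 10.4 a, so a = 5.1633 m/s².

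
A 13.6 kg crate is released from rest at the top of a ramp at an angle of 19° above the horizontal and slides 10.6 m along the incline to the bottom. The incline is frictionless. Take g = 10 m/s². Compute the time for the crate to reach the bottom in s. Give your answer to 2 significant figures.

The weight component along the incline is mg sin 19° = 44.277 N and the normal force is N = mg cos 19° = 128.591 N.
With no friction, a = g sin 19° = 3.2557 m/s².
Starting from rest, L = ½at², so t = √(2L/a) = √(2 × 10.6 / 3.2557) = 2.5518 s.

2.6 s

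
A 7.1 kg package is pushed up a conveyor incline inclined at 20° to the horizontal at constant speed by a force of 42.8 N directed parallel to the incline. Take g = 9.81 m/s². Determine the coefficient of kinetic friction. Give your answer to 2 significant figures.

0.29

At constant speed ΣF = 0 along the incline. The applied 42.8 N acts up the slope; the weight component mg sin 20° = 23.822 N and kinetic friction μN both act down the slope.
So 42.8 = 23.822 + μ × 65.451, giving μ = (42.8 − 23.822) / 65.451 = 0.2900.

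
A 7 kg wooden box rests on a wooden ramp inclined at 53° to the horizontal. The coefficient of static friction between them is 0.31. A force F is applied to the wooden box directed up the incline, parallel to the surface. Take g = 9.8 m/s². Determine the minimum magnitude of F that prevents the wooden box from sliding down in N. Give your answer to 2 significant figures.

The normal force is N = mg cos 53° = 41.285 N. With F at its minimum the wooden box is on the verge of sliding down, so static friction is at its maximum μ_s N = 0.31 × 41.285 = 12.798 N and acts up the slope.
Equilibrium along the incline: F + μ_s N = mg sin 53°, so F = 54.786 − 12.798 = 41.988 N.

42 N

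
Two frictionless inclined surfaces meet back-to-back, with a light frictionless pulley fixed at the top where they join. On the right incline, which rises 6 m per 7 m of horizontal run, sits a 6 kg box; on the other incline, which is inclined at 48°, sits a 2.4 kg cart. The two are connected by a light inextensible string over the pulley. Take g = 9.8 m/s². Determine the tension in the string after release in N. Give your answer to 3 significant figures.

Resolve each weight along its own incline: the 6 kg mass has component 6 × 9.8 × sin 40.60° = 38.267 N down its slope, and the 2.4 kg mass has 2.4 × 9.8 × sin 48° = 17.479 N down its slope.
The 6 kg side's 38.267 N exceeds the other side's 17.479 N, so that mass slides down and the 2.4 kg mass slides up. Taking that direction as positive, Newton's second law for the whole system gives 38.267 − 17.479 = (6 + 2.4) a, so a = 20.788 / 8.4 = 2.4748 m/s².
For the 2.4 kg mass (up-slope positive): T − 17.479 = 2.4 × 2.4748, so T = 23.419 N.

23.4 N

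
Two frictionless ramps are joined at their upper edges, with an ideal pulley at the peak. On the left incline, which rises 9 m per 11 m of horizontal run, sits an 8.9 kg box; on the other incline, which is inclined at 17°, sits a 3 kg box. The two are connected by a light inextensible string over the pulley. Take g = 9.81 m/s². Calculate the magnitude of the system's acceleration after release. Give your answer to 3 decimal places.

3.923 m/s²

Resolve each weight along its own incline: the 8.9 kg mass has component 8.9 × 9.81 × sin 39.29° = 55.287 N down its slope, and the 3 kg mass has 3 × 9.81 × sin 17° = 8.604 N down its slope.
The 8.9 kg side's 55.287 N exceeds the other side's 8.604 N, so that mass slides down and the 3 kg mass slides up. Taking that direction as positive, Newton's second law for the whole system gives 55.287 − 8.604 = (8.9 + 3) a, so a = 46.683 / 11.9 = 3.9229 m/s².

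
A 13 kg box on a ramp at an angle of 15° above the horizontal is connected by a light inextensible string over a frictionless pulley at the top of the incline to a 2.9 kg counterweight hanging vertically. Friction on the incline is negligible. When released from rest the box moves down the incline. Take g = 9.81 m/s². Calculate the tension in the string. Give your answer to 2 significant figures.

For the box on the incline: the weight component along the slope is m₁g sin 15° = 13 × 9.81 × 0.2588 = 33.005 N and the normal force is N = m₁g cos 15° = 123.185 N.
Newton's second law for the box (down-slope positive): 33.005 − T = 13 a. For the hanging counterweight (upward positive): T − 2.9 × 9.81 = 2.9 a.
Adding the two equations eliminates T: 4.556 = 15.9 a, so a = 0.2865 m/s².
Then from the hanging counterweight's equation, T = 2.9 × (9.81 + 0.2865) = 29.280 N.

29 N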